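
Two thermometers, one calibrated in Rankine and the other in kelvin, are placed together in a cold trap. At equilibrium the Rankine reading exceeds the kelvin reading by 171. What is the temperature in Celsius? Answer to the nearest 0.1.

-59.4°C

Let x be the Rankine reading; then the kelvin reading is 5/9·x.
(5/9·x) - x = -171  ⇒  (-4/9)·x = -171  ⇒  x = 384.7500°R.
In Celsius: (384.75 - 491.67) × 5/9 = -59.4°C.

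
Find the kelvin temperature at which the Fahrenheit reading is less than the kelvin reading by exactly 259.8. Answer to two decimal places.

249.84 K

Let K be the kelvin reading. The Fahrenheit reading is F = 1.8·K - 459.67.
Require F - K = -259.8: (0.8)·K - 459.67 = -259.8.
K = (-259.8 + 459.67) / (0.8) = 249.84.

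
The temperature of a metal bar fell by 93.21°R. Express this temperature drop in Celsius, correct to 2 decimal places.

51.78°C

An interval of 1°R corresponds to 5/9°C.
93.21 × 5/9 = 51.78.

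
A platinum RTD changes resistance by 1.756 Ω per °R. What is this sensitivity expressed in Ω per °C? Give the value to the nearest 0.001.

3.161 Ω per °C

Since only a temperature interval is involved, the additive offset between the scales drops out.
A change of 1°C is a change of 1.8°R, so per °C the value is 1.756 × 1.8 = 3.161.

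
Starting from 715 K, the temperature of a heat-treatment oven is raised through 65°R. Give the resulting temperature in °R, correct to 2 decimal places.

1352.00°R

Initial temperature in Celsius: 715 - 273.15 = 441.8500°C.
The 65°R change is an interval, so only the factor 5/9 applies: +65 × 5/9 = +36.1111°C.
Final Celsius temperature: 441.8500 + 36.1111 = 477.9611°C.
In Rankine: 477.9611 × 1.8 + 491.67 = 1352.00°R.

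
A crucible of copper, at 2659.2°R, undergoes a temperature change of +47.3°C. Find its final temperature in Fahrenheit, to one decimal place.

Initial temperature in Celsius: (2659.2 - 491.67) × 5/9 = 1204.1833°C.
Final Celsius temperature: 1204.1833 + 47.3000 = 1251.4833°C.
In Fahrenheit: 1251.4833 × 1.8 + 32 = 2284.7°F.

2284.7°F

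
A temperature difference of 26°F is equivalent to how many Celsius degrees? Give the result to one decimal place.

Only the scale ratio 5/9 matters for a change in temperature.
26 × 5/9 = 14.4.

14.4°C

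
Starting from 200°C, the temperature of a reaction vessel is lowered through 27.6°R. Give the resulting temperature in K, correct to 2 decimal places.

457.82 K

The 27.6°R change is an interval, so only the factor 5/9 applies: -27.6 × 5/9 = -15.3333°C.
Final Celsius temperature: 200.0000 - 15.3333 = 184.6667°C.
In kelvin: 184.6667 + 273.15 = 457.82 K.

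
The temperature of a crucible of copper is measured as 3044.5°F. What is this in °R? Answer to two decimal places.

3504.17°R

In Celsius: (3044.5 - 32) × 5/9 = 1673.6111°C.
In Rankine: 1673.6111 × 1.8 + 491.67 = 3504.17°R.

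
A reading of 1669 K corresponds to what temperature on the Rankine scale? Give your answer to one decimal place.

In Celsius: 1669 - 273.15 = 1395.8500°C.
In Rankine: 1395.8500 × 1.8 + 491.67 = 3004.2°R.

3004.2°R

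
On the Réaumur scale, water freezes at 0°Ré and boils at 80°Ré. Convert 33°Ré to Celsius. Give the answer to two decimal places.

41.25°C

Linear interpolation between the fixed points: C = (33 - 0) × 100 / (80 - 0) = 41.2500°C.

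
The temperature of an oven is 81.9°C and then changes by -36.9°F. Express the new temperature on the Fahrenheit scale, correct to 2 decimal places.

142.52°F

The 36.9°F change is an interval, so only the factor 5/9 applies: -36.9 × 5/9 = -20.5000°C.
Final Celsius temperature: 81.9000 - 20.5000 = 61.4000°C.
In Fahrenheit: 61.4000 × 1.8 + 32 = 142.52°F.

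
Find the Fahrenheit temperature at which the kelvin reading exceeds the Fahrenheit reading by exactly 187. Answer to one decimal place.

Let F be the Fahrenheit reading. The kelvin reading is K = 5/9·F + 255.372.
Require K - F = 187: (-4/9)·F + 255.372 = 187.
F = (187 - 255.372) / (-4/9) = 153.8.

153.8°F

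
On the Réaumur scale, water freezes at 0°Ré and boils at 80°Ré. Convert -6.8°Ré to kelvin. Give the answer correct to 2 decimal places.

264.65 K

Linear interpolation between the fixed points: C = (-6.8 - 0) × 100 / (80 - 0) = -8.5000°C.
Then -8.5000 + 273.15 = 264.65 K.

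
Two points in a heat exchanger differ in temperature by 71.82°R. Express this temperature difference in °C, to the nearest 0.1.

39.9°C

For a temperature interval the offset drops out; only the factor 5/9 applies.
71.82 × 5/9 = 39.9.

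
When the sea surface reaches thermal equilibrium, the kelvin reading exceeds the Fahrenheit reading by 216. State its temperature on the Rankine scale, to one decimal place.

548.3°R

Let x be the Fahrenheit reading; then the kelvin reading is 5/9·x + 255.372.
(5/9·x + 255.372) - x = 216  ⇒  (-4/9)·x = -39.3722  ⇒  x = 88.5875°F.
In Celsius: (88.5875 - 32) × 5/9 = 31.4375°C.
In Rankine: 31.4375 × 1.8 + 491.67 = 548.3°R.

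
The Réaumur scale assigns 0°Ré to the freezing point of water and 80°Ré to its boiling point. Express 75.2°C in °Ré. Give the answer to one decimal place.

60.2°Ré

Linearly onto the Réaumur scale: 0 + (75.2000 / 100) × (80 - 0) = 60.2°Ré.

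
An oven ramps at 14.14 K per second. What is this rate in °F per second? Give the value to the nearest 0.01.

25.45 °F/second

Since only a temperature interval is involved, the additive offset between the scales drops out.
A change of 1 K is a change of 1.8°F, so 14.14 × 1.8 = 25.45.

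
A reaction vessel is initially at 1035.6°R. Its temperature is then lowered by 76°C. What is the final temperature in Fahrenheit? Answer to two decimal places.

439.13°F

Initial temperature in Celsius: (1035.6 - 491.67) × 5/9 = 302.1833°C.
Final Celsius temperature: 302.1833 - 76.0000 = 226.1833°C.
In Fahrenheit: 226.1833 × 1.8 + 32 = 439.13°F.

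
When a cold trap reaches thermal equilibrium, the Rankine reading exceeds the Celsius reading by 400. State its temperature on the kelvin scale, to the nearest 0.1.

Let x be the Celsius reading; then the Rankine reading is 1.8·x + 491.67.
(1.8·x + 491.67) - x = 400  ⇒  (0.8)·x = -91.67  ⇒  x = -114.5875°C.
In kelvin: -114.5875 + 273.15 = 158.6 K.

158.6 K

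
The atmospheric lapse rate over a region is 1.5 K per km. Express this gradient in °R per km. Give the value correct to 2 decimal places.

2.70 °R/km

Since only a temperature interval is involved, the additive offset between the scales drops out.
A change of 1 K is a change of 1.8°R, so 1.5 × 1.8 = 2.70.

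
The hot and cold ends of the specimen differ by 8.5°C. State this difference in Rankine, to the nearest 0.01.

15.30°R

For a temperature interval the offset drops out; only the factor 1.8 applies.
8.5 × 1.8 = 15.30.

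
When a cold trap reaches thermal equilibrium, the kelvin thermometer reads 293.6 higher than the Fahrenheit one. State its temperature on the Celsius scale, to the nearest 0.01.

-65.56°C

Let x be the Fahrenheit reading; then the kelvin reading is 5/9·x + 255.372.
(5/9·x + 255.372) - x = 293.6  ⇒  (-4/9)·x = 38.2278  ⇒  x = -86.0125°F.
In Celsius: (-86.0125 - 32) × 5/9 = -65.56°C.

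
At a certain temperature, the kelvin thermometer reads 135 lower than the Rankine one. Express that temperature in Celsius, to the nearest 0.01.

-104.40°C

Let x be the Rankine reading; then the kelvin reading is 5/9·x.
(5/9·x) - x = -135  ⇒  (-4/9)·x = -135  ⇒  x = 303.7500°R.
In Celsius: (303.75 - 491.67) × 5/9 = -104.40°C.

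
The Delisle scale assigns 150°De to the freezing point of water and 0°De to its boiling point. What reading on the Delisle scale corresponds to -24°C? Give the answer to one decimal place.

186.0°De

Linearly onto the Delisle scale: 150 + (-24.0000 / 100) × (0 - 150) = 186.0°De.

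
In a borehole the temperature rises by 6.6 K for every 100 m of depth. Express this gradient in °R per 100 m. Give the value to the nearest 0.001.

Since only a temperature interval is involved, the additive offset between the scales drops out.
A change of 1 K is a change of 1.8°R, so 6.6 × 1.8 = 11.880.

11.880 °R/100 m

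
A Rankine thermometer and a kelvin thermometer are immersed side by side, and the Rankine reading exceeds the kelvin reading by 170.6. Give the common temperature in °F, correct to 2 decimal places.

-75.82°F

Let x be the Rankine reading; then the kelvin reading is 5/9·x.
(5/9·x) - x = -170.6  ⇒  (-4/9)·x = -170.6  ⇒  x = 383.8500°R.
In Celsius: (383.85 - 491.67) × 5/9 = -59.9000°C.
In Fahrenheit: -59.9000 × 1.8 + 32 = -75.82°F.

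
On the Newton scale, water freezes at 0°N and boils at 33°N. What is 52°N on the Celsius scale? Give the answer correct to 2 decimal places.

Linear interpolation between the fixed points: C = (52 - 0) × 100 / (33 - 0) = 157.5758°C.

157.58°C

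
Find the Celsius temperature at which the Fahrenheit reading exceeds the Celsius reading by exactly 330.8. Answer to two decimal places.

Let C be the Celsius reading. The Fahrenheit reading is F = 1.8·C + 32.
Require F - C = 330.8: (0.8)·C + 32 = 330.8.
C = (330.8 - 32) / (0.8) = 373.50.

373.50°C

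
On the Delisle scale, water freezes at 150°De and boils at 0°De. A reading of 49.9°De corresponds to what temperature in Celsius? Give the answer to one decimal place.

66.7°C

Linear interpolation between the fixed points: C = (49.9 - 150) × 100 / (0 - 150) = 66.7333°C.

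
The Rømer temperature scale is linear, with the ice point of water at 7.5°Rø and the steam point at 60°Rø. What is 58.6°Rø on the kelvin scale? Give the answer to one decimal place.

Linear interpolation between the fixed points: C = (58.6 - 7.5) × 100 / (60 - 7.5) = 97.3333°C.
Then 97.3333 + 273.15 = 370.5 K.

370.5 K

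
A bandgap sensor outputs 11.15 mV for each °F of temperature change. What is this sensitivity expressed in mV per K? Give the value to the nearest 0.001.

The quantity depends on a temperature interval, so only the ratio of degree sizes applies; the offset between the scales is irrelevant.
A change of 1 K is a change of 1.8°F, so per K the value is 11.15 × 1.8 = 20.070.

20.070 mV per K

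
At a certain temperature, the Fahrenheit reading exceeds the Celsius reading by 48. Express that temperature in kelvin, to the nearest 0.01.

Let x be the Fahrenheit reading; then the Celsius reading is 5/9·x - 17.7778.
(5/9·x - 17.7778) - x = -48  ⇒  (-4/9)·x = -30.2222  ⇒  x = 68.0000°F.
In Celsius: (68 - 32) × 5/9 = 20.0000°C.
In kelvin: 20.0000 + 273.15 = 293.15 K.

293.15 K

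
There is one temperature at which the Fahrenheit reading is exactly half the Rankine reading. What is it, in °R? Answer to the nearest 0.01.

Let R be the Rankine reading. The Fahrenheit reading is F = 1·R - 459.67.
Require F = 0.5·R: 1·R - 459.67 = 0.5·R.
(0.5)·R = 459.67  ⇒  R = 919.34.

919.34°R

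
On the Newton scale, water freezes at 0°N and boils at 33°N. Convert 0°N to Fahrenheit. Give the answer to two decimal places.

32.00°F

Linear interpolation between the fixed points: C = (0 - 0) × 100 / (33 - 0) = 0.0000°C.
Then 0.0000 × 1.8 + 32 = 32.00°F.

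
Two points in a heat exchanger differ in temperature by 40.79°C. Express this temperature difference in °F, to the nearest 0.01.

An interval of 1°C corresponds to 1.8°F.
40.79 × 1.8 = 73.42.

73.42°F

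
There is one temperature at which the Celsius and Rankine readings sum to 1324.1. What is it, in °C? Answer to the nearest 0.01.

297.30°C

Let C be the Celsius reading. The Rankine reading is R = 1.8·C + 491.67.
Require C + R = 1324.1: (2.8)·C + 491.67 = 1324.1.
C = (1324.1 - 491.67) / (2.8) = 297.30.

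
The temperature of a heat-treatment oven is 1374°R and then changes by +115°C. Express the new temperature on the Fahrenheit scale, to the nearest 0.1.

1121.3°F

Initial temperature in Celsius: (1374 - 491.67) × 5/9 = 490.1833°C.
Final Celsius temperature: 490.1833 + 115.0000 = 605.1833°C.
In Fahrenheit: 605.1833 × 1.8 + 32 = 1121.3°F.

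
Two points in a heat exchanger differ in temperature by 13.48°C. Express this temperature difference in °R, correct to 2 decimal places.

24.26°R

For a temperature interval the offset drops out; only the factor 1.8 applies.
13.48 × 1.8 = 24.26.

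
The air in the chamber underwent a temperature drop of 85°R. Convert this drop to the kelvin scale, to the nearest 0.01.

47.22 K

An interval of 1°R corresponds to 5/9 K.
85 × 5/9 = 47.22.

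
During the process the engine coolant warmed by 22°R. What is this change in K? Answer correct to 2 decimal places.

12.22 K

For a temperature interval the offset drops out; only the factor 5/9 applies.
22 × 5/9 = 12.22.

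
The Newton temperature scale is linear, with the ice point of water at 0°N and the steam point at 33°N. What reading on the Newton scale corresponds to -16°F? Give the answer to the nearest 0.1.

-8.8°N

First in Celsius: (-16 - 32) × 5/9 = -26.6667°C.
Linearly onto the Newton scale: 0 + (-26.6667 / 100) × (33 - 0) = -8.8°N.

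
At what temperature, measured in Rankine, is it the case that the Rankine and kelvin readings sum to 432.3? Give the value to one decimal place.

Let R be the Rankine reading. The kelvin reading is K = 5/9·R.
Require R + K = 432.3: (14/9)·R = 432.3.
R = (432.3) / (14/9) = 277.9.

277.9°R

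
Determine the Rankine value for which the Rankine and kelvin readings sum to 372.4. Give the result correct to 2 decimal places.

Let R be the Rankine reading. The kelvin reading is K = 5/9·R.
Require R + K = 372.4: (14/9)·R = 372.4.
R = (372.4) / (14/9) = 239.40.

239.40°R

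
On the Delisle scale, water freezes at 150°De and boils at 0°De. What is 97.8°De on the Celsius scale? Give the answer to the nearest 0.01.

Linear interpolation between the fixed points: C = (97.8 - 150) × 100 / (0 - 150) = 34.8000°C.

34.80°C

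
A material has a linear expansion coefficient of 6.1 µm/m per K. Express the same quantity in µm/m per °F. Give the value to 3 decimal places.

3.389 µm/m per °F

Since only a temperature interval is involved, the additive offset between the scales drops out.
A change of 1°F is a change of 5/9 K, so per °F the value is 6.1 × 5/9 = 3.389.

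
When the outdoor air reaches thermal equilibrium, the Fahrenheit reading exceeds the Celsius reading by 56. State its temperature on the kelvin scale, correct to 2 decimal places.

Let x be the Fahrenheit reading; then the Celsius reading is 5/9·x - 17.7778.
(5/9·x - 17.7778) - x = -56  ⇒  (-4/9)·x = -38.2222  ⇒  x = 86.0000°F.
In Celsius: (86 - 32) × 5/9 = 30.0000°C.
In kelvin: 30.0000 + 273.15 = 303.15 K.

303.15 K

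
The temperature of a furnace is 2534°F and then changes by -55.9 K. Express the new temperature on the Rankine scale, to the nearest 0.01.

Initial temperature in Celsius: (2534 - 32) × 5/9 = 1390.0000°C.
The 55.9 K change is an interval; Kelvin and Celsius degrees are the same size, so ΔC = -55.9°C.
Final Celsius temperature: 1390.0000 - 55.9000 = 1334.1000°C.
In Rankine: 1334.1000 × 1.8 + 491.67 = 2893.05°R.

2893.05°R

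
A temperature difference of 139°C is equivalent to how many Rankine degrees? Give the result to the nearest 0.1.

250.2°R

For a temperature interval the offset drops out; only the factor 1.8 applies.
139 × 1.8 = 250.2.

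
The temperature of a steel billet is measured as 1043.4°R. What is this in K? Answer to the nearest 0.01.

In Celsius: (1043.4 - 491.67) × 5/9 = 306.5167°C.
In kelvin: 306.5167 + 273.15 = 579.67 K.

579.67 K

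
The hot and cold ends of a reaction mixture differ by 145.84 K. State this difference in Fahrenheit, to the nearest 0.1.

262.5°F

An interval of 1 K corresponds to 1.8°F.
145.84 × 1.8 = 262.5.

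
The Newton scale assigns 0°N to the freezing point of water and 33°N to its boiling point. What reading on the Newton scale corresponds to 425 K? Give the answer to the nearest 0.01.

First in Celsius: 425 - 273.15 = 151.8500°C.
Linearly onto the Newton scale: 0 + (151.8500 / 100) × (33 - 0) = 50.11°N.

50.11°N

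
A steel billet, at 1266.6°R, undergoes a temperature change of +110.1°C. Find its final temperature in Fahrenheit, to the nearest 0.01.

1005.11°F

Initial temperature in Celsius: (1266.6 - 491.67) × 5/9 = 430.5167°C.
Final Celsius temperature: 430.5167 + 110.1000 = 540.6167°C.
In Fahrenheit: 540.6167 × 1.8 + 32 = 1005.11°F.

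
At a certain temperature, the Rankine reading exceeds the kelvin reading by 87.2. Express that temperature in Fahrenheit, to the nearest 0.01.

-263.47°F

Let x be the Rankine reading; then the kelvin reading is 5/9·x.
(5/9·x) - x = -87.2  ⇒  (-4/9)·x = -87.2  ⇒  x = 196.2000°R.
In Celsius: (196.2 - 491.67) × 5/9 = -164.1500°C.
In Fahrenheit: -164.1500 × 1.8 + 32 = -263.47°F.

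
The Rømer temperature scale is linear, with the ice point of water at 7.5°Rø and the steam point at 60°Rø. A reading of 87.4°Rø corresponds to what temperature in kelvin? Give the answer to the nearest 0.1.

425.3 K

Linear interpolation between the fixed points: C = (87.4 - 7.5) × 100 / (60 - 7.5) = 152.1905°C.
Then 152.1905 + 273.15 = 425.3 K.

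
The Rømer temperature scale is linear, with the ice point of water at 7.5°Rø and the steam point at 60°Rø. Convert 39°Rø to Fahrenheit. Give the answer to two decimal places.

Linear interpolation between the fixed points: C = (39 - 7.5) × 100 / (60 - 7.5) = 60.0000°C.
Then 60.0000 × 1.8 + 32 = 140.00°F.

140.00°F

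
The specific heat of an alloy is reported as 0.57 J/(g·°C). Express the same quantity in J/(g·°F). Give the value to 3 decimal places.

Since only a temperature interval is involved, the additive offset between the scales drops out.
A change of 1°F is a change of 5/9°C, so per °F the value is 0.57 × 5/9 = 0.317.

0.317 J/(g·°F)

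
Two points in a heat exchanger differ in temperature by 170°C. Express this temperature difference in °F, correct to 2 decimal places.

An interval of 1°C corresponds to 1.8°F.
170 × 1.8 = 306.00.

306.00°F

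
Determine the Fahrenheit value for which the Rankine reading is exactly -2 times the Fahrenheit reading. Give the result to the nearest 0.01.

-153.22°F

Let F be the Fahrenheit reading. The Rankine reading is R = 1·F + 459.67.
Require R = -2·F: 1·F + 459.67 = -2·F.
(3)·F = -459.67  ⇒  F = -153.22.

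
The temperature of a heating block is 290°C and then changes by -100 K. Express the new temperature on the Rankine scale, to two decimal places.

833.67°R

The 100 K change is an interval; Kelvin and Celsius degrees are the same size, so ΔC = -100°C.
Final Celsius temperature: 290.0000 - 100.0000 = 190.0000°C.
In Rankine: 190.0000 × 1.8 + 491.67 = 833.67°R.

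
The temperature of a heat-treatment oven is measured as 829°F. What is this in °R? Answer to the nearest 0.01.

1288.67°R

In Celsius: (829 - 32) × 5/9 = 442.7778°C.
In Rankine: 442.7778 × 1.8 + 491.67 = 1288.67°R.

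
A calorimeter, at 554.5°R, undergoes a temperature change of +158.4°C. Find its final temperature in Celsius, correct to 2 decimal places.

193.31°C

Initial temperature in Celsius: (554.5 - 491.67) × 5/9 = 34.9056°C.
Final Celsius temperature: 34.9056 + 158.4000 = 193.3056°C.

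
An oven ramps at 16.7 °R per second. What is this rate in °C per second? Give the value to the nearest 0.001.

9.278 °C/second

Since only a temperature interval is involved, the additive offset between the scales drops out.
A change of 1°R is a change of 5/9°C, so 16.7 × 5/9 = 9.278.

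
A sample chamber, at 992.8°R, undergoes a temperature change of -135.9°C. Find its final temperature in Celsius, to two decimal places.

142.51°C

Initial temperature in Celsius: (992.8 - 491.67) × 5/9 = 278.4056°C.
Final Celsius temperature: 278.4056 - 135.9000 = 142.5056°C.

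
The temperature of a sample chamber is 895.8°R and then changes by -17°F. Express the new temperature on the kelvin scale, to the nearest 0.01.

488.22 K

Initial temperature in Celsius: (895.8 - 491.67) × 5/9 = 224.5167°C.
The 17°F change is an interval, so only the factor 5/9 applies: -17 × 5/9 = -9.4444°C.
Final Celsius temperature: 224.5167 - 9.4444 = 215.0722°C.
In kelvin: 215.0722 + 273.15 = 488.22 K.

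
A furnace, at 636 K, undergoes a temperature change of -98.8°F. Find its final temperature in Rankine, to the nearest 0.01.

1046.00°R

Initial temperature in Celsius: 636 - 273.15 = 362.8500°C.
The 98.8°F change is an interval, so only the factor 5/9 applies: -98.8 × 5/9 = -54.8889°C.
Final Celsius temperature: 362.8500 - 54.8889 = 307.9611°C.
In Rankine: 307.9611 × 1.8 + 491.67 = 1046.00°R.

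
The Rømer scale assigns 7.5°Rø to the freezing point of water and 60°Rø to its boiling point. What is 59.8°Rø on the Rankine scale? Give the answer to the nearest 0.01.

670.98°R

Linear interpolation between the fixed points: C = (59.8 - 7.5) × 100 / (60 - 7.5) = 99.6190°C.
Then 99.6190 × 1.8 + 491.67 = 670.98°R.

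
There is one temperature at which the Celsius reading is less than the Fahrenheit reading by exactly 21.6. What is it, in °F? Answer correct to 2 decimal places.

Let F be the Fahrenheit reading. The Celsius reading is C = 5/9·F - 17.7778.
Require C - F = -21.6: (-4/9)·F - 17.7778 = -21.6.
F = (-21.6 + 17.7778) / (-4/9) = 8.60.

8.60°F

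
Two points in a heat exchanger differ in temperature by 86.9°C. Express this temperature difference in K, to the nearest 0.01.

Celsius and kelvin degrees are the same size, so the interval is unchanged: 86.90.

86.90 K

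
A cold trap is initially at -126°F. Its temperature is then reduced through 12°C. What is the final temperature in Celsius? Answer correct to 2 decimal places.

-99.78°C

Initial temperature in Celsius: (-126 - 32) × 5/9 = -87.7778°C.
Final Celsius temperature: -87.7778 - 12.0000 = -99.7778°C.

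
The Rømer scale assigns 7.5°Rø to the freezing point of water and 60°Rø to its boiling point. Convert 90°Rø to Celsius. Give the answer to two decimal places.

Linear interpolation between the fixed points: C = (90 - 7.5) × 100 / (60 - 7.5) = 157.1429°C.

157.14°C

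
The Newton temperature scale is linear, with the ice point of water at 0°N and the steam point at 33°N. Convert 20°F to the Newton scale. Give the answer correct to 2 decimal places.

-2.20°N

First in Celsius: (20 - 32) × 5/9 = -6.6667°C.
Linearly onto the Newton scale: 0 + (-6.6667 / 100) × (33 - 0) = -2.20°N.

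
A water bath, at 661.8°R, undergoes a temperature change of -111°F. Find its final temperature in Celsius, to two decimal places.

Initial temperature in Celsius: (661.8 - 491.67) × 5/9 = 94.5167°C.
The 111°F change is an interval, so only the factor 5/9 applies: -111 × 5/9 = -61.6667°C.
Final Celsius temperature: 94.5167 - 61.6667 = 32.8500°C.

32.85°C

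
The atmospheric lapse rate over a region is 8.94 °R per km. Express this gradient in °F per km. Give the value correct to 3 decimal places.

The quantity depends on a temperature interval, so only the ratio of degree sizes applies; the offset between the scales is irrelevant.
A change of 1°R is a change of 1°F, so 8.94 × 1 = 8.940.

8.940 °F/km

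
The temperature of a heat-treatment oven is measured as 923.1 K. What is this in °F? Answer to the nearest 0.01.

1201.91°F

In Celsius: 923.1 - 273.15 = 649.9500°C.
In Fahrenheit: 649.9500 × 1.8 + 32 = 1201.91°F.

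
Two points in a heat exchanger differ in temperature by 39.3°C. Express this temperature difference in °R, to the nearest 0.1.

70.7°R

An interval of 1°C corresponds to 1.8°R.
39.3 × 1.8 = 70.7.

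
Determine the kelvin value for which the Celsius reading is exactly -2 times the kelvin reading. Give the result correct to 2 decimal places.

91.05 K

Let K be the kelvin reading. The Celsius reading is C = 1·K - 273.15.
Require C = -2·K: 1·K - 273.15 = -2·K.
(3)·K = 273.15  ⇒  K = 91.05.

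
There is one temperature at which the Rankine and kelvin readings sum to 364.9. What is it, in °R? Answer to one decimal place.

Let R be the Rankine reading. The kelvin reading is K = 5/9·R.
Require R + K = 364.9: (14/9)·R = 364.9.
R = (364.9) / (14/9) = 234.6.

234.6°R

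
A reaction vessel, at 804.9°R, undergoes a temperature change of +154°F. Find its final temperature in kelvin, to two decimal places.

532.72 K

Initial temperature in Celsius: (804.9 - 491.67) × 5/9 = 174.0167°C.
The 154°F change is an interval, so only the factor 5/9 applies: +154 × 5/9 = +85.5556°C.
Final Celsius temperature: 174.0167 + 85.5556 = 259.5722°C.
In kelvin: 259.5722 + 273.15 = 532.72 K.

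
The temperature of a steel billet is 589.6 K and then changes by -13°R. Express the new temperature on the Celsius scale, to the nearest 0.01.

Initial temperature in Celsius: 589.6 - 273.15 = 316.4500°C.
The 13°R change is an interval, so only the factor 5/9 applies: -13 × 5/9 = -7.2222°C.
Final Celsius temperature: 316.4500 - 7.2222 = 309.2278°C.

309.23°C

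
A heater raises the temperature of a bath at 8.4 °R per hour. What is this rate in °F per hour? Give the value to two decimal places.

The quantity depends on a temperature interval, so only the ratio of degree sizes applies; the offset between the scales is irrelevant.
A change of 1°R is a change of 1°F, so 8.4 × 1 = 8.40.

8.40 °F/hour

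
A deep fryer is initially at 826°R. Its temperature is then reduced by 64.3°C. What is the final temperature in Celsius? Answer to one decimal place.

Initial temperature in Celsius: (826 - 491.67) × 5/9 = 185.7389°C.
Final Celsius temperature: 185.7389 - 64.3000 = 121.4389°C.

121.4°C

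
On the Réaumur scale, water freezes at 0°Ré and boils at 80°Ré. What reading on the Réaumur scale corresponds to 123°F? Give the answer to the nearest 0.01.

40.44°Ré

First in Celsius: (123 - 32) × 5/9 = 50.5556°C.
Linearly onto the Réaumur scale: 0 + (50.5556 / 100) × (80 - 0) = 40.44°Ré.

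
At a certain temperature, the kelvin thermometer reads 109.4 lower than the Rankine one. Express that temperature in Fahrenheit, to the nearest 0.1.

-213.5°F

Let x be the Rankine reading; then the kelvin reading is 5/9·x.
(5/9·x) - x = -109.4  ⇒  (-4/9)·x = -109.4  ⇒  x = 246.1500°R.
In Celsius: (246.15 - 491.67) × 5/9 = -136.4000°C.
In Fahrenheit: -136.4000 × 1.8 + 32 = -213.5°F.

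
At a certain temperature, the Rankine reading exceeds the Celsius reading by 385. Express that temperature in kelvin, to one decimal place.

139.8 K

Let x be the Rankine reading; then the Celsius reading is 5/9·x - 273.15.
(5/9·x - 273.15) - x = -385  ⇒  (-4/9)·x = -111.85  ⇒  x = 251.6625°R.
In Celsius: (251.6625 - 491.67) × 5/9 = -133.3375°C.
In kelvin: -133.3375 + 273.15 = 139.8 K.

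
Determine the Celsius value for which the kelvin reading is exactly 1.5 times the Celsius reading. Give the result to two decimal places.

Let C be the Celsius reading. The kelvin reading is K = 1·C + 273.15.
Require K = 1.5·C: 1·C + 273.15 = 1.5·C.
(-0.5)·C = -273.15  ⇒  C = 546.30.

546.30°C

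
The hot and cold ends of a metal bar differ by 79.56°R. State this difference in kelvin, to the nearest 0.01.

An interval of 1°R corresponds to 5/9 K.
79.56 × 5/9 = 44.20.

44.20 K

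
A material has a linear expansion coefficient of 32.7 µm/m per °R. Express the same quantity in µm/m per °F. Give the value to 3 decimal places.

The quantity depends on a temperature interval, so only the ratio of degree sizes applies; the offset between the scales is irrelevant.
A change of 1°F is a change of 1°R, so per °F the value is 32.7 × 1 = 32.700.

32.700 µm/m per °F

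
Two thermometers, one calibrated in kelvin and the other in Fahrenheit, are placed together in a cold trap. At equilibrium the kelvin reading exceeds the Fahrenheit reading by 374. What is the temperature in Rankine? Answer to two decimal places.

Let x be the kelvin reading; then the Fahrenheit reading is 1.8·x - 459.67.
(1.8·x - 459.67) - x = -374  ⇒  (0.8)·x = 85.67  ⇒  x = 107.0875 K.
In Celsius: 107.0875 - 273.15 = -166.0625°C.
In Rankine: -166.0625 × 1.8 + 491.67 = 192.76°R.

192.76°R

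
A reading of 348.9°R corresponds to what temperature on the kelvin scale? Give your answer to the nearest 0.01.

193.83 K

In Celsius: (348.9 - 491.67) × 5/9 = -79.3167°C.
In kelvin: -79.3167 + 273.15 = 193.83 K.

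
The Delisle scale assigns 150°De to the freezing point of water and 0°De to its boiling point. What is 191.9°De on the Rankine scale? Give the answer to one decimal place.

441.4°R

Linear interpolation between the fixed points: C = (191.9 - 150) × 100 / (0 - 150) = -27.9333°C.
Then -27.9333 × 1.8 + 491.67 = 441.4°R.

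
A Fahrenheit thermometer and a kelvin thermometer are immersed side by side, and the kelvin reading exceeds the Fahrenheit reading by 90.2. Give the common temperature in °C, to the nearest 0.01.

Let x be the Fahrenheit reading; then the kelvin reading is 5/9·x + 255.372.
(5/9·x + 255.372) - x = 90.2  ⇒  (-4/9)·x = -165.172  ⇒  x = 371.6375°F.
In Celsius: (371.6375 - 32) × 5/9 = 188.69°C.

188.69°C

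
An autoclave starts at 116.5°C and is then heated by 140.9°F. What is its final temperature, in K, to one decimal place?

467.9 K

The 140.9°F change is an interval, so only the factor 5/9 applies: +140.9 × 5/9 = +78.2778°C.
Final Celsius temperature: 116.5000 + 78.2778 = 194.7778°C.
In kelvin: 194.7778 + 273.15 = 467.9 K.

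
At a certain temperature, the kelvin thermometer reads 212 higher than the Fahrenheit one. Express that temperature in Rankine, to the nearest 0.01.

Let x be the Fahrenheit reading; then the kelvin reading is 5/9·x + 255.372.
(5/9·x + 255.372) - x = 212  ⇒  (-4/9)·x = -43.3722  ⇒  x = 97.5875°F.
In Celsius: (97.5875 - 32) × 5/9 = 36.4375°C.
In Rankine: 36.4375 × 1.8 + 491.67 = 557.26°R.

557.26°R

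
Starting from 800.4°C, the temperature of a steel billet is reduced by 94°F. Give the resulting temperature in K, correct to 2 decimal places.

1021.33 K

The 94°F change is an interval, so only the factor 5/9 applies: -94 × 5/9 = -52.2222°C.
Final Celsius temperature: 800.4000 - 52.2222 = 748.1778°C.
In kelvin: 748.1778 + 273.15 = 1021.33 K.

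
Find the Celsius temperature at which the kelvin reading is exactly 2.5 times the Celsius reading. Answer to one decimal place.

Let C be the Celsius reading. The kelvin reading is K = 1·C + 273.15.
Require K = 2.5·C: 1·C + 273.15 = 2.5·C.
(-1.5)·C = -273.15  ⇒  C = 182.1.

182.1°C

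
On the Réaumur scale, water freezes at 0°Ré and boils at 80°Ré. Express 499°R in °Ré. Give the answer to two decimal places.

3.26°Ré

First in Celsius: (499 - 491.67) × 5/9 = 4.0722°C.
Linearly onto the Réaumur scale: 0 + (4.0722 / 100) × (80 - 0) = 3.26°Ré.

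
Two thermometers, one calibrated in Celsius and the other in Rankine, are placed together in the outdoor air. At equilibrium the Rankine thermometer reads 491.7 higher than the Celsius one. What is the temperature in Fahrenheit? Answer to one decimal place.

Let x be the Celsius reading; then the Rankine reading is 1.8·x + 491.67.
(1.8·x + 491.67) - x = 491.7  ⇒  (0.8)·x = 0.03  ⇒  x = 0.0375°C.
In Fahrenheit: 0.0375 × 1.8 + 32 = 32.1°F.

32.1°F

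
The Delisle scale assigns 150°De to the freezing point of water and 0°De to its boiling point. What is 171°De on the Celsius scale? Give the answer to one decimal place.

Linear interpolation between the fixed points: C = (171 - 150) × 100 / (0 - 150) = -14.0000°C.

-14.0°C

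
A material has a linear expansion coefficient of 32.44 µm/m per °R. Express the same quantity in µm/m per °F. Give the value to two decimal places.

32.44 µm/m per °F

The quantity depends on a temperature interval, so only the ratio of degree sizes applies; the offset between the scales is irrelevant.
A change of 1°F is a change of 1°R, so per °F the value is 32.44 × 1 = 32.44.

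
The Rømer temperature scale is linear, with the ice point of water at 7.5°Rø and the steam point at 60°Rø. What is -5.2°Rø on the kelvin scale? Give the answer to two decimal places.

Linear interpolation between the fixed points: C = (-5.2 - 7.5) × 100 / (60 - 7.5) = -24.1905°C.
Then -24.1905 + 273.15 = 248.96 K.

248.96 K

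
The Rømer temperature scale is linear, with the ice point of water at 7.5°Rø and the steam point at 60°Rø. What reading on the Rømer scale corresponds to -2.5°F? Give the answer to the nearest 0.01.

-2.56°Rø

First in Celsius: (-2.5 - 32) × 5/9 = -19.1667°C.
Linearly onto the Rømer scale: 7.5 + (-19.1667 / 100) × (60 - 7.5) = -2.56°Rø.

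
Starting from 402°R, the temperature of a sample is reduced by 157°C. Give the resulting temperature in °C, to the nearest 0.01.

-206.82°C

Initial temperature in Celsius: (402 - 491.67) × 5/9 = -49.8167°C.
Final Celsius temperature: -49.8167 - 157.0000 = -206.8167°C.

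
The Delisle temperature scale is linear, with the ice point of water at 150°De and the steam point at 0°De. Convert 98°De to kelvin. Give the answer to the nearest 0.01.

Linear interpolation between the fixed points: C = (98 - 150) × 100 / (0 - 150) = 34.6667°C.
Then 34.6667 + 273.15 = 307.82 K.

307.82 K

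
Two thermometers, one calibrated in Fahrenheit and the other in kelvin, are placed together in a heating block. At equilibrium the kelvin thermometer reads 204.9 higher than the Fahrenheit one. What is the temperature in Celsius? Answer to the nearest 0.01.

Let x be the Fahrenheit reading; then the kelvin reading is 5/9·x + 255.372.
(5/9·x + 255.372) - x = 204.9  ⇒  (-4/9)·x = -50.4722  ⇒  x = 113.5625°F.
In Celsius: (113.5625 - 32) × 5/9 = 45.31°C.

45.31°C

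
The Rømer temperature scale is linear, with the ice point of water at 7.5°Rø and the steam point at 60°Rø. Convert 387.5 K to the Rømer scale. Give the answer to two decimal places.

First in Celsius: 387.5 - 273.15 = 114.3500°C.
Linearly onto the Rømer scale: 7.5 + (114.3500 / 100) × (60 - 7.5) = 67.53°Rø.

67.53°Rø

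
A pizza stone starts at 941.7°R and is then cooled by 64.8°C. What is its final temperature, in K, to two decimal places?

Initial temperature in Celsius: (941.7 - 491.67) × 5/9 = 250.0167°C.
Final Celsius temperature: 250.0167 - 64.8000 = 185.2167°C.
In kelvin: 185.2167 + 273.15 = 458.37 K.

458.37 K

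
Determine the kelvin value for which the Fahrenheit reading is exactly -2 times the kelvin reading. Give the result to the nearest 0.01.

Let K be the kelvin reading. The Fahrenheit reading is F = 1.8·K - 459.67.
Require F = -2·K: 1.8·K - 459.67 = -2·K.
(3.8)·K = 459.67  ⇒  K = 120.97.

120.97 K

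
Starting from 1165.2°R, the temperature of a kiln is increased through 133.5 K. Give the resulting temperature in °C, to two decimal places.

507.68°C

Initial temperature in Celsius: (1165.2 - 491.67) × 5/9 = 374.1833°C.
The 133.5 K change is an interval; Kelvin and Celsius degrees are the same size, so ΔC = +133.5°C.
Final Celsius temperature: 374.1833 + 133.5000 = 507.6833°C.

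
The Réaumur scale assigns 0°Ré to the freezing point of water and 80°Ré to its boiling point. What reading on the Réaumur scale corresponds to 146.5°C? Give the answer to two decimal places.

117.20°Ré

Linearly onto the Réaumur scale: 0 + (146.5000 / 100) × (80 - 0) = 117.20°Ré.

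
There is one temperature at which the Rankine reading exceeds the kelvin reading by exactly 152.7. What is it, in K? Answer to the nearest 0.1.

Let K be the kelvin reading. The Rankine reading is R = 1.8·K.
Require R - K = 152.7: (0.8)·K = 152.7.
K = (152.7) / (0.8) = 190.9.

190.9 K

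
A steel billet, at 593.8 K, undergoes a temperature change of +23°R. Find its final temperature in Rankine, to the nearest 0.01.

1091.84°R

Initial temperature in Celsius: 593.8 - 273.15 = 320.6500°C.
The 23°R change is an interval, so only the factor 5/9 applies: +23 × 5/9 = +12.7778°C.
Final Celsius temperature: 320.6500 + 12.7778 = 333.4278°C.
In Rankine: 333.4278 × 1.8 + 491.67 = 1091.84°R.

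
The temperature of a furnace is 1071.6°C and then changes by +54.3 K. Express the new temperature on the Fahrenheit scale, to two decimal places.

2058.62°F

The 54.3 K change is an interval; Kelvin and Celsius degrees are the same size, so ΔC = +54.3°C.
Final Celsius temperature: 1071.6000 + 54.3000 = 1125.9000°C.
In Fahrenheit: 1125.9000 × 1.8 + 32 = 2058.62°F.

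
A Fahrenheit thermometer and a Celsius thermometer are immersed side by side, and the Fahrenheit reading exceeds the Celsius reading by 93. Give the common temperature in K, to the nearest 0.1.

Let x be the Fahrenheit reading; then the Celsius reading is 5/9·x - 17.7778.
(5/9·x - 17.7778) - x = -93  ⇒  (-4/9)·x = -75.2222  ⇒  x = 169.2500°F.
In Celsius: (169.25 - 32) × 5/9 = 76.2500°C.
In kelvin: 76.2500 + 273.15 = 349.4 K.

349.4 K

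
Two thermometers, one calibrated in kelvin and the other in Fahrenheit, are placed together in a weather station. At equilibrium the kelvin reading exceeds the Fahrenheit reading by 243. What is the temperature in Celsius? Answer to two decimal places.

-2.31°C

Let x be the kelvin reading; then the Fahrenheit reading is 1.8·x - 459.67.
(1.8·x - 459.67) - x = -243  ⇒  (0.8)·x = 216.67  ⇒  x = 270.8375 K.
In Celsius: 270.8375 - 273.15 = -2.31°C.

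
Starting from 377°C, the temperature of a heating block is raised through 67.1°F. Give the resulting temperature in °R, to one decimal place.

1237.4°R

The 67.1°F change is an interval, so only the factor 5/9 applies: +67.1 × 5/9 = +37.2778°C.
Final Celsius temperature: 377.0000 + 37.2778 = 414.2778°C.
In Rankine: 414.2778 × 1.8 + 491.67 = 1237.4°R.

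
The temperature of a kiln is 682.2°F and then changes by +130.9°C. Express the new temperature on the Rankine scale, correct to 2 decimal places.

Initial temperature in Celsius: (682.2 - 32) × 5/9 = 361.2222°C.
Final Celsius temperature: 361.2222 + 130.9000 = 492.1222°C.
In Rankine: 492.1222 × 1.8 + 491.67 = 1377.49°R.

1377.49°R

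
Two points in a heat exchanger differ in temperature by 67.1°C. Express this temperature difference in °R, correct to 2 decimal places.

120.78°R

An interval of 1°C corresponds to 1.8°R.
67.1 × 1.8 = 120.78.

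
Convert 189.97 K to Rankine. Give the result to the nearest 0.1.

In Celsius: 189.97 - 273.15 = -83.1800°C.
In Rankine: -83.1800 × 1.8 + 491.67 = 341.9°R.

341.9°R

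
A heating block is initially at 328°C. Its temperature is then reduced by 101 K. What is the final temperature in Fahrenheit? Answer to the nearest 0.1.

440.6°F

The 101 K change is an interval; Kelvin and Celsius degrees are the same size, so ΔC = -101°C.
Final Celsius temperature: 328.0000 - 101.0000 = 227.0000°C.
In Fahrenheit: 227.0000 × 1.8 + 32 = 440.6°F.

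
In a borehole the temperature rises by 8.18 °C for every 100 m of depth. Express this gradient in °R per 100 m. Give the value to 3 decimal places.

14.724 °R/100 m

The quantity depends on a temperature interval, so only the ratio of degree sizes applies; the offset between the scales is irrelevant.
A change of 1°C is a change of 1.8°R, so 8.18 × 1.8 = 14.724.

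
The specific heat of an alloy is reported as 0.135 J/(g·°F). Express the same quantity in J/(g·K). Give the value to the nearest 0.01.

0.24 J/(g·K)

Since only a temperature interval is involved, the additive offset between the scales drops out.
A change of 1 K is a change of 1.8°F, so per K the value is 0.135 × 1.8 = 0.24.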